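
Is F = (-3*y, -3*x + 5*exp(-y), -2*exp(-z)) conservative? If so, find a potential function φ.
Yes, F is conservative. φ = -3*x*y + 2*exp(-z) - 5*exp(-y)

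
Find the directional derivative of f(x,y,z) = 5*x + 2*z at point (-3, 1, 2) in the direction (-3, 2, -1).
-17*sqrt(14)/14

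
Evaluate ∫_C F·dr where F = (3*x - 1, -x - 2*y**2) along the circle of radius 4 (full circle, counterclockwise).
-16*pi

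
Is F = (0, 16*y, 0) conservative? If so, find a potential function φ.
Yes, F is conservative. φ = 8*y**2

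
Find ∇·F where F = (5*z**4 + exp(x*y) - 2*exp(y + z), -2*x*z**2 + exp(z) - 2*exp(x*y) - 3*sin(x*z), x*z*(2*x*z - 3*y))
4*x**2*z - 3*x*y - 2*x*exp(x*y) + y*exp(x*y)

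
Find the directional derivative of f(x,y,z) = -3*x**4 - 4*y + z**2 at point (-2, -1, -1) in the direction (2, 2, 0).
46*sqrt(2)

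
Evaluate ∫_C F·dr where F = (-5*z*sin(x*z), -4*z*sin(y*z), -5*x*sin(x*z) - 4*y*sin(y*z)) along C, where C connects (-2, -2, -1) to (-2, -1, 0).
9 - 9*cos(2)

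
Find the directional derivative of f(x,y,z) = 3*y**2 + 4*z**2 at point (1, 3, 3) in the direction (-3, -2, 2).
12*sqrt(17)/17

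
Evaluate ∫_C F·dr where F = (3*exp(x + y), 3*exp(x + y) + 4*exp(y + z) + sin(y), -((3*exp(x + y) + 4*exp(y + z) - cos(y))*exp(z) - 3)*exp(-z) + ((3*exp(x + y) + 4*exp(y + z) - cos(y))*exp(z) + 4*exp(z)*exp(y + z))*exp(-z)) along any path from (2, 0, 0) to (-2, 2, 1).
-3*exp(2) - 3*exp(-1) - cos(2) + 3 + 4*exp(3)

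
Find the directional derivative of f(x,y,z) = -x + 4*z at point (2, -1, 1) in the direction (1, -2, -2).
-3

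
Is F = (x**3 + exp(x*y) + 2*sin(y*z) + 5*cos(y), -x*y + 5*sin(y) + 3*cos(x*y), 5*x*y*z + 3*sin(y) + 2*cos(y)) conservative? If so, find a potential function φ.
No, ∇×F = (5*x*z - 2*sin(y) + 3*cos(y), y*(-5*z + 2*cos(y*z)), -x*exp(x*y) - 3*y*sin(x*y) - y - 2*z*cos(y*z) + 5*sin(y)) ≠ 0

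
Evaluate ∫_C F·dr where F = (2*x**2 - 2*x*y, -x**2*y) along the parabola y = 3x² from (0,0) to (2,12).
-632/3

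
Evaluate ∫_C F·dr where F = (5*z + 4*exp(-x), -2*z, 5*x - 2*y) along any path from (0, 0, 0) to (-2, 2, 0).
4 - 4*exp(2)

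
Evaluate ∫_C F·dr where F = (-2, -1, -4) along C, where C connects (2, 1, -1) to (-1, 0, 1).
-1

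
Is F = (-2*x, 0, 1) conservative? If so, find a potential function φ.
Yes, F is conservative. φ = -x**2 + z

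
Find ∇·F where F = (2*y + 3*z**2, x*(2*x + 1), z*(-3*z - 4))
-6*z - 4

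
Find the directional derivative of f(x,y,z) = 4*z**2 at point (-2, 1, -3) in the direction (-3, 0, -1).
12*sqrt(10)/5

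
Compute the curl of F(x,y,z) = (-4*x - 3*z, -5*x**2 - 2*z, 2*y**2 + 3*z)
(4*y + 2, -3, -10*x)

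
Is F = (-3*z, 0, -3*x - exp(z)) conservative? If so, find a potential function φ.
Yes, F is conservative. φ = -3*x*z - exp(z)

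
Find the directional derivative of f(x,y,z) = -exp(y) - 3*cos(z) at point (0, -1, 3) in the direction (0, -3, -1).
3*sqrt(10)*(-E*sin(3) + 1)*exp(-1)/10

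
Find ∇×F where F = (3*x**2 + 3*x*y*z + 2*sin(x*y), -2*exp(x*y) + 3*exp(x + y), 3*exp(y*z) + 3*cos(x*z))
(3*z*exp(y*z), 3*x*y + 3*z*sin(x*z), -3*x*z - 2*x*cos(x*y) - 2*y*exp(x*y) + 3*exp(x + y))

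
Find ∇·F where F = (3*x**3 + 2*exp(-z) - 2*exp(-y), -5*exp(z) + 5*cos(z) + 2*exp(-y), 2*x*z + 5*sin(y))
9*x**2 + 2*x - 2*exp(-y)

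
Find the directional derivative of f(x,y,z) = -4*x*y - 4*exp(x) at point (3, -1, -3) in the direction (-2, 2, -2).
4*sqrt(3)*(-4 + exp(3))/3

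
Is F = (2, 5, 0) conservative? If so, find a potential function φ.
Yes, F is conservative. φ = 2*x + 5*y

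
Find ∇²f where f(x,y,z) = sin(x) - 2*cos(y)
-sin(x) + 2*cos(y)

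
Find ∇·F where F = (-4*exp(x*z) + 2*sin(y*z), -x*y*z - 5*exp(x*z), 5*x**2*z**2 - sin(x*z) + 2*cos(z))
10*x**2*z - x*z - x*cos(x*z) - 4*z*exp(x*z) - 2*sin(z)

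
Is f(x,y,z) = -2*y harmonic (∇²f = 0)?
Yes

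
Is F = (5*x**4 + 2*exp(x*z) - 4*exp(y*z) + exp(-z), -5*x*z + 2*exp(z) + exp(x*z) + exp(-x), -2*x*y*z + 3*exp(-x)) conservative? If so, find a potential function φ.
No, ∇×F = (-2*x*z - x*exp(x*z) + 5*x - 2*exp(z), 2*x*exp(x*z) + 2*y*z - 4*y*exp(y*z) - exp(-z) + 3*exp(-x), (z*(exp(x*z) + 4*exp(y*z) - 5)*exp(x) - 1)*exp(-x)) ≠ 0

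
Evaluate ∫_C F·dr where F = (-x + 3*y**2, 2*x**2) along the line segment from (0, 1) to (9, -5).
-351/2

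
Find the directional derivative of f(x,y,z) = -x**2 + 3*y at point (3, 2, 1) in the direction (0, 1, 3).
3*sqrt(10)/10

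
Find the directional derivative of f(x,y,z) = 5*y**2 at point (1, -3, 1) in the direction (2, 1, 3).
-15*sqrt(14)/7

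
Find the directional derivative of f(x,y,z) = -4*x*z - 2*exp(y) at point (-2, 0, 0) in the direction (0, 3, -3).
-5*sqrt(2)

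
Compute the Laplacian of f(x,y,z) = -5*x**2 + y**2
-8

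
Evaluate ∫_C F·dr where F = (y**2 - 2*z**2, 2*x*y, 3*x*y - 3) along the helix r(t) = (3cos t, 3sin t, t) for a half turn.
-24 - 3*pi + 6*pi**2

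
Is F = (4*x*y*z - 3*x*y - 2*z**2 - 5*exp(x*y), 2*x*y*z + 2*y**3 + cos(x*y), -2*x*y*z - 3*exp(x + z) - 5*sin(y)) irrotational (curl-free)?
No, ∇×F = (-2*x*y - 2*x*z - 5*cos(y), 4*x*y + 2*y*z - 4*z + 3*exp(x + z), -4*x*z + 5*x*exp(x*y) + 3*x + 2*y*z - y*sin(x*y))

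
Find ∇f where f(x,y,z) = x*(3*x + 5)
(6*x + 5, 0, 0)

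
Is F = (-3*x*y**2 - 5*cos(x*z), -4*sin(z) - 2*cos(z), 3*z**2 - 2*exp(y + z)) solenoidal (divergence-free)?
No, ∇·F = -3*y**2 + 5*z*sin(x*z) + 6*z - 2*exp(y + z)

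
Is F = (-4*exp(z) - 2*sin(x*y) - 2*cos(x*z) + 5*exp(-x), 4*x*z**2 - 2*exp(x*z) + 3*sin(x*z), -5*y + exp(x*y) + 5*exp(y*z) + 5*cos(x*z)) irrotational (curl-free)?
No, ∇×F = (-8*x*z + x*exp(x*y) + 2*x*exp(x*z) - 3*x*cos(x*z) + 5*z*exp(y*z) - 5, 2*x*sin(x*z) - y*exp(x*y) + 5*z*sin(x*z) - 4*exp(z), 2*x*cos(x*y) + 4*z**2 - 2*z*exp(x*z) + 3*z*cos(x*z))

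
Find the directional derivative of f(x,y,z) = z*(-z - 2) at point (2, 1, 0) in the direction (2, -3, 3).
-3*sqrt(22)/11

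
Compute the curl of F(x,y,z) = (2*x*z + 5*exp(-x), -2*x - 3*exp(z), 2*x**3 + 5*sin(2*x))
(3*exp(z), -6*x**2 + 2*x - 10*cos(2*x), -2)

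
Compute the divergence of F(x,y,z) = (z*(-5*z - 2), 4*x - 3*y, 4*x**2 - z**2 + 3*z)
-2*z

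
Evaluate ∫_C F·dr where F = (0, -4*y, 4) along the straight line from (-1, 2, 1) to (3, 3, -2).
-22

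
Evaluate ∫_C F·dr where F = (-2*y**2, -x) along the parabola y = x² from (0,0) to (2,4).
-272/15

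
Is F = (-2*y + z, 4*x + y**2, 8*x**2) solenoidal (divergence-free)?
No, ∇·F = 2*y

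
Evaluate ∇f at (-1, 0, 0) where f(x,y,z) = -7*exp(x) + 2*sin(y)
(-7*exp(-1), 2, 0)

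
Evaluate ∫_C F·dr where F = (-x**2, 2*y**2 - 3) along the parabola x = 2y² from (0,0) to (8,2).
-514/3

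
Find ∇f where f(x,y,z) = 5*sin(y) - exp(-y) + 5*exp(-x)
(-5*exp(-x), 5*cos(y) + exp(-y), 0)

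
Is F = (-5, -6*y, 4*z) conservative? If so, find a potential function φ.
Yes, F is conservative. φ = -5*x - 3*y**2 + 2*z**2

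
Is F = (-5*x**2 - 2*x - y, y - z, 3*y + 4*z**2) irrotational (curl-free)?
No, ∇×F = (4, 0, 1)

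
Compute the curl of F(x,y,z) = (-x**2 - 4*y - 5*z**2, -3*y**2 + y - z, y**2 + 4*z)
(2*y + 1, -10*z, 4)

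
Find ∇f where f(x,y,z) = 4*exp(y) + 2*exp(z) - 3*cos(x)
(3*sin(x), 4*exp(y), 2*exp(z))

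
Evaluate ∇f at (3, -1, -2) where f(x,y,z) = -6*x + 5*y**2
(-6, -10, 0)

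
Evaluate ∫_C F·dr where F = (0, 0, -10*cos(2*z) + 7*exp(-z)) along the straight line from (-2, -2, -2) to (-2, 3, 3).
-7*exp(-3) - 5*sin(6) - 5*sin(4) + 7*exp(2)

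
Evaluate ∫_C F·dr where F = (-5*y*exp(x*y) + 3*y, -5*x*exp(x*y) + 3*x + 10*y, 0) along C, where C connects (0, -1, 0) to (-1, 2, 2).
14 - 5*exp(-2)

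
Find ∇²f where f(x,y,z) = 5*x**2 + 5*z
10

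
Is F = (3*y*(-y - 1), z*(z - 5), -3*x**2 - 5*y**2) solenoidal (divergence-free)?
Yes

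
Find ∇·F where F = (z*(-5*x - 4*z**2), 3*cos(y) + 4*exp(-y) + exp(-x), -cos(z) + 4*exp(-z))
-5*z - 3*sin(y) + sin(z) - 4*exp(-z) - 4*exp(-y)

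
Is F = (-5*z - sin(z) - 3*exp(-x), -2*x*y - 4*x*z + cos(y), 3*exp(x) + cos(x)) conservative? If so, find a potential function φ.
No, ∇×F = (4*x, -3*exp(x) + sin(x) - cos(z) - 5, -2*y - 4*z) ≠ 0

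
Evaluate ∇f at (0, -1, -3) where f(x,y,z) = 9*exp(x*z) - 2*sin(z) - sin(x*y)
(-26, 0, -2*cos(3))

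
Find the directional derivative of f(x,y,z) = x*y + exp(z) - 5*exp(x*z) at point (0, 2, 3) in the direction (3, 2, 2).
sqrt(17)*(-39 + 2*exp(3))/17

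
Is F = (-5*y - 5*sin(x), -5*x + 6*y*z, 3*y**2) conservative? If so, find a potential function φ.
Yes, F is conservative. φ = -5*x*y + 3*y**2*z + 5*cos(x)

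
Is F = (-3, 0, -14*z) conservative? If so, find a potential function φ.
Yes, F is conservative. φ = -3*x - 7*z**2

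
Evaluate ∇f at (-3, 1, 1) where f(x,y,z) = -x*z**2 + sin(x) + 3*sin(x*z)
(4*cos(3) - 1, 0, 6 - 9*cos(3))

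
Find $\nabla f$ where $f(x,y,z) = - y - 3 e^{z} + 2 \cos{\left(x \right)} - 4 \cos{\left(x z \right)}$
(4*z*sin(x*z) - 2*sin(x), -1, 4*x*sin(x*z) - 3*exp(z))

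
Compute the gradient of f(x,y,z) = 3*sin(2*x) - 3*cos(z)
(6*cos(2*x), 0, 3*sin(z))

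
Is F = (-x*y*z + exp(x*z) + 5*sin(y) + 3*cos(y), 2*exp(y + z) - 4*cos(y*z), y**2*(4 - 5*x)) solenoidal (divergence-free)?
No, ∇·F = -y*z + z*exp(x*z) + 4*z*sin(y*z) + 2*exp(y + z)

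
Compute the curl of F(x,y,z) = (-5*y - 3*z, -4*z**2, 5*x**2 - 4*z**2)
(8*z, -10*x - 3, 5)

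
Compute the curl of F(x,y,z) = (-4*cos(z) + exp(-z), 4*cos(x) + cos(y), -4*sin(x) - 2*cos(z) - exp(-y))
(exp(-y), 4*sin(z) + 4*cos(x) - exp(-z), -4*sin(x))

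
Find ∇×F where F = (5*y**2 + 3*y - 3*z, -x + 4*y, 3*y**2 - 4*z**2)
(6*y, -3, -10*y - 4)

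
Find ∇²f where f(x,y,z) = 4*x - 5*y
0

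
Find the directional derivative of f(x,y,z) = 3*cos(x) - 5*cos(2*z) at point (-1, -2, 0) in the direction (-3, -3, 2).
-9*sqrt(22)*sin(1)/22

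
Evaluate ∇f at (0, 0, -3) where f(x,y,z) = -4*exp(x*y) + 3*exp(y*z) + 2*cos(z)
(0, -9, 2*sin(3))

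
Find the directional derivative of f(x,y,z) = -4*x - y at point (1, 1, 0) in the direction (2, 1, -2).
-3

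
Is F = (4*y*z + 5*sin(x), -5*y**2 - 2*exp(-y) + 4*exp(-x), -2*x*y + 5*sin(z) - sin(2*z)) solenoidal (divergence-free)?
No, ∇·F = -10*y + 5*cos(x) + 5*cos(z) - 2*cos(2*z) + 2*exp(-y)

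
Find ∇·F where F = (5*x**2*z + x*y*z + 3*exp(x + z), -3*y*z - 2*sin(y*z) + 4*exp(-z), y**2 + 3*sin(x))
10*x*z + y*z - 2*z*cos(y*z) - 3*z + 3*exp(x + z)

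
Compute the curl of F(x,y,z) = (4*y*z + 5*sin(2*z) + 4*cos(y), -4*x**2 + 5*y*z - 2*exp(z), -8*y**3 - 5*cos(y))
(-24*y**2 - 5*y + 2*exp(z) + 5*sin(y), 4*y + 10*cos(2*z), -8*x - 4*z + 4*sin(y))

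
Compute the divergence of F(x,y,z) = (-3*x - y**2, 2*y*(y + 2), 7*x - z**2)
4*y - 2*z + 1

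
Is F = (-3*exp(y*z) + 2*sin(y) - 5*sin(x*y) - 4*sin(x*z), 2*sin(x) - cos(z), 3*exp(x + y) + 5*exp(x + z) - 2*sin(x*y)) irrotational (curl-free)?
No, ∇×F = (-2*x*cos(x*y) + 3*exp(x + y) - sin(z), -4*x*cos(x*z) - 3*y*exp(y*z) + 2*y*cos(x*y) - 3*exp(x + y) - 5*exp(x + z), 5*x*cos(x*y) + 3*z*exp(y*z) + 2*cos(x) - 2*cos(y))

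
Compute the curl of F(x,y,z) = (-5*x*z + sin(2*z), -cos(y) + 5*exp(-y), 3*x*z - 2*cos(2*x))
(0, -5*x - 3*z - 4*sin(2*x) + 2*cos(2*z), 0)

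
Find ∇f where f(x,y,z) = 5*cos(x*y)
(-5*y*sin(x*y), -5*x*sin(x*y), 0)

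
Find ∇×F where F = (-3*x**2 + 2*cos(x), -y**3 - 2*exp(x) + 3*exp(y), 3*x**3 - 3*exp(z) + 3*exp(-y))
(-3*exp(-y), -9*x**2, -2*exp(x))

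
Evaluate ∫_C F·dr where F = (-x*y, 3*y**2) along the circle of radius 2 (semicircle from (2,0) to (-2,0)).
0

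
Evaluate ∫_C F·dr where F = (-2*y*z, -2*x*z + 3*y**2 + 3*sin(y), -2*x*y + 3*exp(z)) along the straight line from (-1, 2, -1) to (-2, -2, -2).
-3*exp(-1) + 3*exp(-2) + 4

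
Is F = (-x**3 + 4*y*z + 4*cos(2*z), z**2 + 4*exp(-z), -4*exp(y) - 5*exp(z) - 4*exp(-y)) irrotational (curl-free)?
No, ∇×F = (-2*z - 4*exp(y) + 4*exp(-z) + 4*exp(-y), 4*y - 8*sin(2*z), -4*z)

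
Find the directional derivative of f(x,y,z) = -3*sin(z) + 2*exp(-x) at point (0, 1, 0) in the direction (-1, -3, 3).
-7*sqrt(19)/19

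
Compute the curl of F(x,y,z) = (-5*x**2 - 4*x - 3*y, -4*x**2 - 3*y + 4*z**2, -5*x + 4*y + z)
(4 - 8*z, 5, 3 - 8*x)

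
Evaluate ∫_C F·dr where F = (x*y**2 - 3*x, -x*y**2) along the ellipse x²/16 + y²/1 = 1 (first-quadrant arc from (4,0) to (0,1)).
20 - pi/4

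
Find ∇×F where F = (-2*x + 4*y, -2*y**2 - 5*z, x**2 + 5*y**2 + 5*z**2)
(10*y + 5, -2*x, -4)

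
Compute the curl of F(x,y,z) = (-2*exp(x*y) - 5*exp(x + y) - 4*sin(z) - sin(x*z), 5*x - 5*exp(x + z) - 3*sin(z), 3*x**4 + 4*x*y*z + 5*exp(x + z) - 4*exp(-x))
(4*x*z + 5*exp(x + z) + 3*cos(z), -12*x**3 - x*cos(x*z) - 4*y*z - 5*exp(x + z) - 4*cos(z) - 4*exp(-x), 2*x*exp(x*y) + 5*exp(x + y) - 5*exp(x + z) + 5)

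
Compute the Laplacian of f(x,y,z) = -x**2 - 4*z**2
-10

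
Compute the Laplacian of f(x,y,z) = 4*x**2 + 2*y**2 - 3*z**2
6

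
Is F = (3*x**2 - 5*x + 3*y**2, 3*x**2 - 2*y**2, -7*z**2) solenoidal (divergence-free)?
No, ∇·F = 6*x - 4*y - 14*z - 5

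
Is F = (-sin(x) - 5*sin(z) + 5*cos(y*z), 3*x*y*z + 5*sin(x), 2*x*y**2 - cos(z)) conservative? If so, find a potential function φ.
No, ∇×F = (x*y, -2*y**2 - 5*y*sin(y*z) - 5*cos(z), 3*y*z + 5*z*sin(y*z) + 5*cos(x)) ≠ 0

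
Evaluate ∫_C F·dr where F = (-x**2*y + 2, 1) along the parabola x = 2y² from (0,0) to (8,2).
-1922/7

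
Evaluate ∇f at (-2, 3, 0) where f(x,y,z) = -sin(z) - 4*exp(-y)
(0, 4*exp(-3), -1)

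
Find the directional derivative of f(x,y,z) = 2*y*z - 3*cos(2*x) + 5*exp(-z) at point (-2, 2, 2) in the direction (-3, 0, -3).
sqrt(2)*(6*exp(2)*sin(4) - 4*exp(2) + 5)*exp(-2)/2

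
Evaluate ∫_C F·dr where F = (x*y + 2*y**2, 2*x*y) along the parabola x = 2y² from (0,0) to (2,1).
23/5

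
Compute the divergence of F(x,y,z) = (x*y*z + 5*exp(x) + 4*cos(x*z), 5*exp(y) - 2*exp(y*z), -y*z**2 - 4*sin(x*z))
-4*x*cos(x*z) - y*z - 2*z*exp(y*z) - 4*z*sin(x*z) + 5*exp(x) + 5*exp(y)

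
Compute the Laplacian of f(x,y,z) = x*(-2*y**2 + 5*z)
-4*x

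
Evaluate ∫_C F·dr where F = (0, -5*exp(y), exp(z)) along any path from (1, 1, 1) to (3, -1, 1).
10*sinh(1)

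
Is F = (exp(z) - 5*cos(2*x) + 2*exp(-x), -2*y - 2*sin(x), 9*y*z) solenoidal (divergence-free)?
No, ∇·F = 9*y + 10*sin(2*x) - 2 - 2*exp(-x)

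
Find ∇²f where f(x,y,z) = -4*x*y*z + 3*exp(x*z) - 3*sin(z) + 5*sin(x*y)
3*x**2*exp(x*z) - 5*x**2*sin(x*y) - 5*y**2*sin(x*y) + 3*z**2*exp(x*z) + 3*sin(z)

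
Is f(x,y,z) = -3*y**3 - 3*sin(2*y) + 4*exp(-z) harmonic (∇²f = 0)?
No, ∇²f = -18*y + 12*sin(2*y) + 4*exp(-z)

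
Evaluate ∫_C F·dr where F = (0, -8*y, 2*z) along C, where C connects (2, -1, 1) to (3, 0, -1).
4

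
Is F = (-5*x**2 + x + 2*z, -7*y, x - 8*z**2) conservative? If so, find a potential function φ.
No, ∇×F = (0, 1, 0) ≠ 0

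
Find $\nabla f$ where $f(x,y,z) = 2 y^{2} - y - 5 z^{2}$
(0, 4*y - 1, -10*z)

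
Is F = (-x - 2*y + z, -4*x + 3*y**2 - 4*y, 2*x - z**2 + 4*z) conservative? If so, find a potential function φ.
No, ∇×F = (0, -1, -2) ≠ 0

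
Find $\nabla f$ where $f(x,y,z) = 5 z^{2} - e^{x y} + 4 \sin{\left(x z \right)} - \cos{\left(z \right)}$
(-y*exp(x*y) + 4*z*cos(x*z), -x*exp(x*y), 4*x*cos(x*z) + 10*z + sin(z))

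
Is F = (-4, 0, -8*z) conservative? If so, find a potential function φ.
Yes, F is conservative. φ = -4*x - 4*z**2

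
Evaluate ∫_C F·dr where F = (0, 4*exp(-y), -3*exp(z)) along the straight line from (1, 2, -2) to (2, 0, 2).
-3*exp(2) - 4 + 7*exp(-2)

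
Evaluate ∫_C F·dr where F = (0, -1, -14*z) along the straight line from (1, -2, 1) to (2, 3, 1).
-5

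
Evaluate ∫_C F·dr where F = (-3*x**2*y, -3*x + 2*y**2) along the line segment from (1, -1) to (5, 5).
-362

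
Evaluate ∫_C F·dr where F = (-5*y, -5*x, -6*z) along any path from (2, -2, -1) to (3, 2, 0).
-47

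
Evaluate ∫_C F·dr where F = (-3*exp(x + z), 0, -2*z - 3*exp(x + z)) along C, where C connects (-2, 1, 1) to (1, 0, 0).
1 - 6*sinh(1)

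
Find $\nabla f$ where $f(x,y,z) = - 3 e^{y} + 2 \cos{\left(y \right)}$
(0, -3*exp(y) - 2*sin(y), 0)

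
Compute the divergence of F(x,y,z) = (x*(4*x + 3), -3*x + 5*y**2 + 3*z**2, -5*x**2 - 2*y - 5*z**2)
8*x + 10*y - 10*z + 3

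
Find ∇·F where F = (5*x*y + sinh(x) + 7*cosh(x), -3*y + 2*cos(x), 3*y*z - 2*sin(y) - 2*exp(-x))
8*y + 7*sinh(x) + cosh(x) - 3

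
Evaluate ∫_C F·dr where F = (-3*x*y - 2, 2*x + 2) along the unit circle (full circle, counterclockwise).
2*pi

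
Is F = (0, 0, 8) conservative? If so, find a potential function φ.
Yes, F is conservative. φ = 8*z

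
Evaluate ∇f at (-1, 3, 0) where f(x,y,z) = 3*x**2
(-6, 0, 0)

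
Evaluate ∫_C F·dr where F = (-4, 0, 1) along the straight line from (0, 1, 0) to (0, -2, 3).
3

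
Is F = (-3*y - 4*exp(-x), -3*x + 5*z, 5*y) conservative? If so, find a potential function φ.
Yes, F is conservative. φ = -3*x*y + 5*y*z + 4*exp(-x)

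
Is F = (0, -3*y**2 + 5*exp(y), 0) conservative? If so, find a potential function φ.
Yes, F is conservative. φ = -y**3 + 5*exp(y)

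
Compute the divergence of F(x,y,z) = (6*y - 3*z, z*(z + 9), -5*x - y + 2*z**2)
4*z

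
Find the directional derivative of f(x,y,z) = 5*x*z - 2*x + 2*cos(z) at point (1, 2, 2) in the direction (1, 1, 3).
sqrt(11)*(23 - 6*sin(2))/11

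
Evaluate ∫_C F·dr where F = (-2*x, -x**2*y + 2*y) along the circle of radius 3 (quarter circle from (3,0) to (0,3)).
-9/4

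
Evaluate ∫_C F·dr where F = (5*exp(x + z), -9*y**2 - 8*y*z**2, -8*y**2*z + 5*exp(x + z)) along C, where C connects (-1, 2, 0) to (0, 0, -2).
-5*exp(-1) + 5*exp(-2) + 24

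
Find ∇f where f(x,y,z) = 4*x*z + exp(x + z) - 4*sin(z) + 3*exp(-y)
(4*z + exp(x + z), -3*exp(-y), 4*x + exp(x + z) - 4*cos(z))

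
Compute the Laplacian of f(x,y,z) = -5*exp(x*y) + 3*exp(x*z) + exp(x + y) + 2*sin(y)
-5*x**2*exp(x*y) + 3*x**2*exp(x*z) - 5*y**2*exp(x*y) + 3*z**2*exp(x*z) + 2*exp(x + y) - 2*sin(y)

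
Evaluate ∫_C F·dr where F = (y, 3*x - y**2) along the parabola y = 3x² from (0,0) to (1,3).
-2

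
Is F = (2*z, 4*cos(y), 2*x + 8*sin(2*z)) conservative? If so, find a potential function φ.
Yes, F is conservative. φ = 2*x*z + 4*sin(y) - 4*cos(2*z)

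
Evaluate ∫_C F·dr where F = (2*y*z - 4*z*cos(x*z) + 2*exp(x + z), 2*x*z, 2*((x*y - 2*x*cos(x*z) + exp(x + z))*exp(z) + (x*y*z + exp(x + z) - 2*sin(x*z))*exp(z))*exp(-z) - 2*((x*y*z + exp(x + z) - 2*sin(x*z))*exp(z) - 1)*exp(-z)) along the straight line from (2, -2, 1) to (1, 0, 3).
-2*exp(3) - 4*sin(3) - 2*exp(-3) + 2*exp(-1) + 4*sin(2) + 8 + 2*exp(4)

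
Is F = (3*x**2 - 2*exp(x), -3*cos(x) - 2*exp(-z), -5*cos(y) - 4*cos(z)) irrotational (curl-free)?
No, ∇×F = (5*sin(y) - 2*exp(-z), 0, 3*sin(x))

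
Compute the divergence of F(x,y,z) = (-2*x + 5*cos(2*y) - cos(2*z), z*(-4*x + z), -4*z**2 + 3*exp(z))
-8*z + 3*exp(z) - 2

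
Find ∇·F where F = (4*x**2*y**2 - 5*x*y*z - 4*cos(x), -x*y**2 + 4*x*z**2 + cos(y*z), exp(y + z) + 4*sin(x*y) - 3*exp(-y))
8*x*y**2 - 2*x*y - 5*y*z - z*sin(y*z) + exp(y + z) + 4*sin(x)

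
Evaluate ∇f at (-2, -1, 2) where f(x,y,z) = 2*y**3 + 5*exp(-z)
(0, 6, -5*exp(-2))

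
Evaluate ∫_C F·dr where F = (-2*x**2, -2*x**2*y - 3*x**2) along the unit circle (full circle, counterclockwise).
0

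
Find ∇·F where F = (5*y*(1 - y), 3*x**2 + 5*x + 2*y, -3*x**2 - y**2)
2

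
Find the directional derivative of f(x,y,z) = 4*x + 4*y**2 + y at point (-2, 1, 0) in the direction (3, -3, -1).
-15*sqrt(19)/19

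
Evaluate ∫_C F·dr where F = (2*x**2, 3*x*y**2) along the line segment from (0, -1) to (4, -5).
-904/3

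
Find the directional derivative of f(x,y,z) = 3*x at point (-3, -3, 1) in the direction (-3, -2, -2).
-9*sqrt(17)/17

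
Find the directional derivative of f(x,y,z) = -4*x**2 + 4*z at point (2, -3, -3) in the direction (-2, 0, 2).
10*sqrt(2)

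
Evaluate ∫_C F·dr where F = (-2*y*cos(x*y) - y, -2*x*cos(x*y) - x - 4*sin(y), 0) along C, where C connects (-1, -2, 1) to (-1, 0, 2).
-4*cos(2) + 2*sin(2) + 6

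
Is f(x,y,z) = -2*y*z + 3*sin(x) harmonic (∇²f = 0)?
No, ∇²f = -3*sin(x)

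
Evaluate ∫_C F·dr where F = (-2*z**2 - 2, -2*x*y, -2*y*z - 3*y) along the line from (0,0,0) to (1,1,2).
-11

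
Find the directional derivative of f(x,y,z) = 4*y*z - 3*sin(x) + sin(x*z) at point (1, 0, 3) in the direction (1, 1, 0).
3*sqrt(2)*(cos(3) - cos(1) + 4)/2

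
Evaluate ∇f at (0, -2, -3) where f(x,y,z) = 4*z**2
(0, 0, -24)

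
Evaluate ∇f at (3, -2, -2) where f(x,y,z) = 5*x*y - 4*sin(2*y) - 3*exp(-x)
(-10 + 3*exp(-3), 15 - 8*cos(4), 0)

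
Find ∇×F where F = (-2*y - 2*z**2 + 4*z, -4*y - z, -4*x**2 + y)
(2, 8*x - 4*z + 4, 2)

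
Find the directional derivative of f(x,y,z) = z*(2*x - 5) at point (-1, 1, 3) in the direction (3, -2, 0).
18*sqrt(13)/13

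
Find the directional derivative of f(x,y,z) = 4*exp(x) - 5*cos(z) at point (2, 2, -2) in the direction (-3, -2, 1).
-sqrt(14)*(5*sin(2) + 12*exp(2))/14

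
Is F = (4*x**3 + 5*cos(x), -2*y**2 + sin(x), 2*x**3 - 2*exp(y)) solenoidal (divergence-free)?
No, ∇·F = 12*x**2 - 4*y - 5*sin(x)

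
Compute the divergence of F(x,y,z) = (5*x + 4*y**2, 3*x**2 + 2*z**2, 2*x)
5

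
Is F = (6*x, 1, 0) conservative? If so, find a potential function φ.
Yes, F is conservative. φ = 3*x**2 + y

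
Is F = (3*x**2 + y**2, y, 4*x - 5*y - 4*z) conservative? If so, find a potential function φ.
No, ∇×F = (-5, -4, -2*y) ≠ 0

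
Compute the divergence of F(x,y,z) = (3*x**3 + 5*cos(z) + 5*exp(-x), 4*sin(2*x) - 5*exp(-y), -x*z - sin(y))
9*x**2 - x + 5*exp(-y) - 5*exp(-x)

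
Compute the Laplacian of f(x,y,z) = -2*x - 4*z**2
-8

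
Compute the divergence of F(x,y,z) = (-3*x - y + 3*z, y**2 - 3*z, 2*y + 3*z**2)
2*y + 6*z - 3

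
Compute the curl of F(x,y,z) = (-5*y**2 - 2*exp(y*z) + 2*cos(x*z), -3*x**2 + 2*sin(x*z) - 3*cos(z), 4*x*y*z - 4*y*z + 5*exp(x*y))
(4*x*z + 5*x*exp(x*y) - 2*x*cos(x*z) - 4*z - 3*sin(z), -2*x*sin(x*z) - 4*y*z - 5*y*exp(x*y) - 2*y*exp(y*z), -6*x + 10*y + 2*z*exp(y*z) + 2*z*cos(x*z))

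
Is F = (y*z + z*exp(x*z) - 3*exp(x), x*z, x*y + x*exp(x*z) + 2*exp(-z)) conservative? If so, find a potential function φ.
Yes, F is conservative. φ = x*y*z - 3*exp(x) + exp(x*z) - 2*exp(-z)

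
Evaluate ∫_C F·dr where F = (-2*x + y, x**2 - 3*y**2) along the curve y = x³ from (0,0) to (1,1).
-23/20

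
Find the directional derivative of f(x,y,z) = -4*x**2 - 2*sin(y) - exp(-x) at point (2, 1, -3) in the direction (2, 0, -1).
2*sqrt(5)*(1 - 16*exp(2))*exp(-2)/5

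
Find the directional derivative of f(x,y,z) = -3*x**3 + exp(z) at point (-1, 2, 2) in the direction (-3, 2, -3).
3*sqrt(22)*(9 - exp(2))/22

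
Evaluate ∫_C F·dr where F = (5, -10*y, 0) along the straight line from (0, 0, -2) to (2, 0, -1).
10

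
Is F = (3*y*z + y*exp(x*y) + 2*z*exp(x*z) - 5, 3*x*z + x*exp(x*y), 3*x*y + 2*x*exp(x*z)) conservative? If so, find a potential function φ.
Yes, F is conservative. φ = 3*x*y*z - 5*x + exp(x*y) + 2*exp(x*z)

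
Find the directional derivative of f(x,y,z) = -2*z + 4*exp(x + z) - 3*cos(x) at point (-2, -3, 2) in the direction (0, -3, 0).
0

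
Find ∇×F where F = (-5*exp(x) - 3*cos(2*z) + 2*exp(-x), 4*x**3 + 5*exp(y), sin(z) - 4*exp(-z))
(0, 6*sin(2*z), 12*x**2)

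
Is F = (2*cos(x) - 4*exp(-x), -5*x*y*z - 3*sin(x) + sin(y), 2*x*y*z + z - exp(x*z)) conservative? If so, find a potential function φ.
No, ∇×F = (x*(5*y + 2*z), z*(-2*y + exp(x*z)), -5*y*z - 3*cos(x)) ≠ 0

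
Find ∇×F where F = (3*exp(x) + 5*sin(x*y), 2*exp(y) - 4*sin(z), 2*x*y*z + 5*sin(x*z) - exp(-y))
(2*x*z + 4*cos(z) + exp(-y), -z*(2*y + 5*cos(x*z)), -5*x*cos(x*y))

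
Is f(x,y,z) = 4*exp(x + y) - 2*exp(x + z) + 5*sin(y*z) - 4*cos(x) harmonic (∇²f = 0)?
No, ∇²f = -5*y**2*sin(y*z) - 5*z**2*sin(y*z) + 8*exp(x + y) - 4*exp(x + z) + 4*cos(x)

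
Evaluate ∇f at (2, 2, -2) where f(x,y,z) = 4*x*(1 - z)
(12, 0, -8)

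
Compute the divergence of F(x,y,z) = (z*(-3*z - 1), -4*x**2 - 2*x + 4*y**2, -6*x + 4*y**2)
8*y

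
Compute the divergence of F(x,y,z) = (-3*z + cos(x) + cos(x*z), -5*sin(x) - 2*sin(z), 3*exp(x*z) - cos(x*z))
3*x*exp(x*z) + x*sin(x*z) - z*sin(x*z) - sin(x)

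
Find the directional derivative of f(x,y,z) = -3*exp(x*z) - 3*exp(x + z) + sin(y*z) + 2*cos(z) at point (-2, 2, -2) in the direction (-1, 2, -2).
-6*exp(4) - 4*sin(2)/3 + 3*exp(-4) - 8*cos(4)/3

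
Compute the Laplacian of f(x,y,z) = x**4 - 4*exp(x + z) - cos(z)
12*x**2 - 8*exp(x + z) + cos(z)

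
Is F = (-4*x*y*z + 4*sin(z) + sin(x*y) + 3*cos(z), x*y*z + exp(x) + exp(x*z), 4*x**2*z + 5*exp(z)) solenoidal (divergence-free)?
No, ∇·F = 4*x**2 + x*z - 4*y*z + y*cos(x*y) + 5*exp(z)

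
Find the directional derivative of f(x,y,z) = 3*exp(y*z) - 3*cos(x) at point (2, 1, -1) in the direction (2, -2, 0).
3*sqrt(2)*(1 + E*sin(2))*exp(-1)/2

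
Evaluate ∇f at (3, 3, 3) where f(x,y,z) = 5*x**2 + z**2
(30, 0, 6)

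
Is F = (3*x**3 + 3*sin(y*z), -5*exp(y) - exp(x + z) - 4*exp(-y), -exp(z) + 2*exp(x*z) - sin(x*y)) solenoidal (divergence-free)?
No, ∇·F = 9*x**2 + 2*x*exp(x*z) - 5*exp(y) - exp(z) + 4*exp(-y)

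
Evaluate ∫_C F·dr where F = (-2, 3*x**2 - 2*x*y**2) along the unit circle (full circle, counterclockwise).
-pi/2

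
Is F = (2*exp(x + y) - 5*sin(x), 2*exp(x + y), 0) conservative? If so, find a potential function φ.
Yes, F is conservative. φ = 2*exp(x + y) + 5*cos(x)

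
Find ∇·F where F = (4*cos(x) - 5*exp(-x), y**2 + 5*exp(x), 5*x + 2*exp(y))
2*y - 4*sin(x) + 5*exp(-x)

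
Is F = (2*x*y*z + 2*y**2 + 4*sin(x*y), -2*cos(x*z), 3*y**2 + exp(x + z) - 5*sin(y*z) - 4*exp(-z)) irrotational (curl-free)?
No, ∇×F = (-2*x*sin(x*z) + 6*y - 5*z*cos(y*z), 2*x*y - exp(x + z), -2*x*z - 4*x*cos(x*y) - 4*y + 2*z*sin(x*z))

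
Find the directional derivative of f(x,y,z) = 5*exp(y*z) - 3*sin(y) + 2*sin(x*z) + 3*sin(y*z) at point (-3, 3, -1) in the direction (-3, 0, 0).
2*cos(3)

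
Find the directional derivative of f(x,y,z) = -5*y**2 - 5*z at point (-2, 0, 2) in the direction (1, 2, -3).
15*sqrt(14)/14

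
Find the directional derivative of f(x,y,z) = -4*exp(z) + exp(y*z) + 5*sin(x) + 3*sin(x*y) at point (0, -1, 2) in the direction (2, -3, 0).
2*sqrt(13)*(-3 + 2*exp(2))*exp(-2)/13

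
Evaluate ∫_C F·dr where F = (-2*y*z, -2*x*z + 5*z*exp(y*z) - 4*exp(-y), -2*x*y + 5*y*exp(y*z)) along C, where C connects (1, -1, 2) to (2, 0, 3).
-4*E - 5*exp(-2) + 5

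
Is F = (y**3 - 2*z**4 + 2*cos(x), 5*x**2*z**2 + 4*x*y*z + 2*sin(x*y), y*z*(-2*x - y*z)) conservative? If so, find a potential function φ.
No, ∇×F = (-10*x**2*z - 4*x*y - 2*x*z - 2*y*z**2, 2*z*(y - 4*z**2), 10*x*z**2 - 3*y**2 + 4*y*z + 2*y*cos(x*y)) ≠ 0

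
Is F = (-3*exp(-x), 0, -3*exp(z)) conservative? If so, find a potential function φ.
Yes, F is conservative. φ = -3*exp(z) + 3*exp(-x)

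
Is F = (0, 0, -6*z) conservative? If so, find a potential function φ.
Yes, F is conservative. φ = -3*z**2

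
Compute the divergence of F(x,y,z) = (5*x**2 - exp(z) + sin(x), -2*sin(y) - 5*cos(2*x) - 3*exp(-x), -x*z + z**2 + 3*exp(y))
9*x + 2*z + cos(x) - 2*cos(y)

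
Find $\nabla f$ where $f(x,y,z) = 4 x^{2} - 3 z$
(8*x, 0, -3)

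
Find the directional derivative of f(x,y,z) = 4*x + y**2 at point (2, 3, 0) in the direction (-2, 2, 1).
4/3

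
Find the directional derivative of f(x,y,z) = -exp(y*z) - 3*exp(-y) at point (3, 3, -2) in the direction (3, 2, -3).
sqrt(22)*(13 + 6*exp(3))*exp(-6)/22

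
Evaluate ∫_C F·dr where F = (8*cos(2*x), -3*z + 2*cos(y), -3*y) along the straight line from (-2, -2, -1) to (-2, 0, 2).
2*sin(2) + 6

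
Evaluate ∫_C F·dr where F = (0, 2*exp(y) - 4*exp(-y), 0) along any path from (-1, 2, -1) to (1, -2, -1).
4*sinh(2)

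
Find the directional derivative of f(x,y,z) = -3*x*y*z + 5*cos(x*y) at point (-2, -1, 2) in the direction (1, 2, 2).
6 + 25*sin(2)/3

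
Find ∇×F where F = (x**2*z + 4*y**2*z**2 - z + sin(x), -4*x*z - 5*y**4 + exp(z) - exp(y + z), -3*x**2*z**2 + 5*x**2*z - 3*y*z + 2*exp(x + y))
(4*x - 3*z - exp(z) + 2*exp(x + y) + exp(y + z), x**2 + 6*x*z**2 - 10*x*z + 8*y**2*z - 2*exp(x + y) - 1, 4*z*(-2*y*z - 1))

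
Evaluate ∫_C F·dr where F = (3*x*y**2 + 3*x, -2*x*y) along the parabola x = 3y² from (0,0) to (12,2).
768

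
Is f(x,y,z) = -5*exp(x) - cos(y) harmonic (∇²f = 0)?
No, ∇²f = -5*exp(x) + cos(y)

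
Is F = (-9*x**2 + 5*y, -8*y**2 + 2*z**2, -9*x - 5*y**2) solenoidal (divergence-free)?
No, ∇·F = -18*x - 16*y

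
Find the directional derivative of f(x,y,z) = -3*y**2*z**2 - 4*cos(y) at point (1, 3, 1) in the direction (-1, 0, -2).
108*sqrt(5)/5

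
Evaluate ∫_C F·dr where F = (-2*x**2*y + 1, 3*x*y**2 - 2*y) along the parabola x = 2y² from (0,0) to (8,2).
-18996/35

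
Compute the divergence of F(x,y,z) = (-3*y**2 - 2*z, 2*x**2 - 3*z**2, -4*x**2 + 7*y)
0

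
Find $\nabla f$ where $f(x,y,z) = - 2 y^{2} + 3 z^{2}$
(0, -4*y, 6*z)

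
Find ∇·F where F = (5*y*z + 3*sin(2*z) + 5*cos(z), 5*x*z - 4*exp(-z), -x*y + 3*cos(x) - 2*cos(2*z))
4*sin(2*z)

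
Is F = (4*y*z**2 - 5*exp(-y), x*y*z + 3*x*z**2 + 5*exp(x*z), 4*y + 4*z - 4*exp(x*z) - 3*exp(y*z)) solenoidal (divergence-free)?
No, ∇·F = x*z - 4*x*exp(x*z) - 3*y*exp(y*z) + 4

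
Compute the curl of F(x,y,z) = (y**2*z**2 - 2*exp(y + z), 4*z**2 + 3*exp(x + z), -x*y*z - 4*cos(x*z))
(-x*z - 8*z - 3*exp(x + z), 2*y**2*z + y*z - 4*z*sin(x*z) - 2*exp(y + z), -2*y*z**2 + 3*exp(x + z) + 2*exp(y + z))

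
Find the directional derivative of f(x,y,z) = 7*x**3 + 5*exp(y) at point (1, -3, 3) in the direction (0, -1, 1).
-5*sqrt(2)*exp(-3)/2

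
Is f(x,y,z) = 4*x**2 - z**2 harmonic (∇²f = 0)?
No, ∇²f = 6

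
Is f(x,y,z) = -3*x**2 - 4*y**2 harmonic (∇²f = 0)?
No, ∇²f = -14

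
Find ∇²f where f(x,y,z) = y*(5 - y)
-2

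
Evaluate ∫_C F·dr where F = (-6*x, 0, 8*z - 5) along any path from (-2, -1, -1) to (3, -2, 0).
-24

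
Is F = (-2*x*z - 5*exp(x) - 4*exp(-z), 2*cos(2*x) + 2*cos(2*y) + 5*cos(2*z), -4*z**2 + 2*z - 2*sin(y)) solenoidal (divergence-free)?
No, ∇·F = -10*z - 5*exp(x) - 4*sin(2*y) + 2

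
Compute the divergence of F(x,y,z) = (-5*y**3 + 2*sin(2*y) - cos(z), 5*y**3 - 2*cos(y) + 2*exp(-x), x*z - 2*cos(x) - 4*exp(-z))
x + 15*y**2 + 2*sin(y) + 4*exp(-z)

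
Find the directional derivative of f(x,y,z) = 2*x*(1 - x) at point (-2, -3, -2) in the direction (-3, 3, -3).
-10*sqrt(3)/3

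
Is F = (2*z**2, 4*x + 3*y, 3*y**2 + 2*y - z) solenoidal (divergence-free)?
No, ∇·F = 2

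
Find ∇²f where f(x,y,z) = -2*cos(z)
2*cos(z)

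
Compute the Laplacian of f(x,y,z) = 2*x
0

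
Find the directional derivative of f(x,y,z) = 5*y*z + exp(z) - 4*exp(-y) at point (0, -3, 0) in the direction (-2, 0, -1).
14*sqrt(5)/5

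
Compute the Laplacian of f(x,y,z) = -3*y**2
-6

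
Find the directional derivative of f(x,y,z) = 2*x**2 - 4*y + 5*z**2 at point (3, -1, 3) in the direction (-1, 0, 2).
48*sqrt(5)/5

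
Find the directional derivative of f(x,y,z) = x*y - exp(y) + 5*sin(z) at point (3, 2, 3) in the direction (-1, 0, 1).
sqrt(2)*(5*cos(3) - 2)/2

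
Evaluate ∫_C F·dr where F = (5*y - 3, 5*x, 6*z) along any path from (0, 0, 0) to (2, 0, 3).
21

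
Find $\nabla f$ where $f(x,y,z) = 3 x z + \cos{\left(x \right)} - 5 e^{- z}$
(3*z - sin(x), 0, 3*x + 5*exp(-z))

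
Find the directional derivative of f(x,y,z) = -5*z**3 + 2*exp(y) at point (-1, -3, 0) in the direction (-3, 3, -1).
6*sqrt(19)*exp(-3)/19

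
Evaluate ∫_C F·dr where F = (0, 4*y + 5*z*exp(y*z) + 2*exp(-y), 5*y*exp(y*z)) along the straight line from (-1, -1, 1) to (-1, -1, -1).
10*sinh(1)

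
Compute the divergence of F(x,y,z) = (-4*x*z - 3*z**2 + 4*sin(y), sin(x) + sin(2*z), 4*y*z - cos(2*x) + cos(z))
4*y - 4*z - sin(z)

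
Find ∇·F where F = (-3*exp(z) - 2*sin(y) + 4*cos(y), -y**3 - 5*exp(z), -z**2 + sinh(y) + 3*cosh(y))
-3*y**2 - 2*z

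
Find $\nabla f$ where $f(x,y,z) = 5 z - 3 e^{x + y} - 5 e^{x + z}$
(-3*exp(x + y) - 5*exp(x + z), -3*exp(x + y), 5 - 5*exp(x + z))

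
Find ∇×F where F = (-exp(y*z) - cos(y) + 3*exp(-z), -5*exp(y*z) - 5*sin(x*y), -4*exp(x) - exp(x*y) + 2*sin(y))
(-x*exp(x*y) + 5*y*exp(y*z) + 2*cos(y), y*exp(x*y) - y*exp(y*z) + 4*exp(x) - 3*exp(-z), -5*y*cos(x*y) + z*exp(y*z) - sin(y))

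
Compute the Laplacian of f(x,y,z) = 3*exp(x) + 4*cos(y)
3*exp(x) - 4*cos(y)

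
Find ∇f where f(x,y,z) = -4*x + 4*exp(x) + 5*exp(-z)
(4*exp(x) - 4, 0, -5*exp(-z))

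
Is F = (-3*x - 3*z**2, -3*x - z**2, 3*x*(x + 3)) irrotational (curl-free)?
No, ∇×F = (2*z, -6*x - 6*z - 9, -3)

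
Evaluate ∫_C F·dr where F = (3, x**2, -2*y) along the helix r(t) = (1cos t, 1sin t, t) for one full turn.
0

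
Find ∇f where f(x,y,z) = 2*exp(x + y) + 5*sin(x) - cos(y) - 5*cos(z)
(2*exp(x + y) + 5*cos(x), 2*exp(x + y) + sin(y), 5*sin(z))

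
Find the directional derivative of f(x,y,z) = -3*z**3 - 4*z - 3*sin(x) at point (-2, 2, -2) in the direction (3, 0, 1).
-sqrt(10)*(9*cos(2) + 40)/10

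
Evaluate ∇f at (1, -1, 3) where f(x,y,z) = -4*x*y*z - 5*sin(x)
(12 - 5*cos(1), -12, 4)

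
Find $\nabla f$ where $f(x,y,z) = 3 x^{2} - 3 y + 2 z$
(6*x, -3, 2)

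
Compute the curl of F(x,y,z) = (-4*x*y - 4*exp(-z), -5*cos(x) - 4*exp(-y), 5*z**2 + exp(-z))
(0, 4*exp(-z), 4*x + 5*sin(x))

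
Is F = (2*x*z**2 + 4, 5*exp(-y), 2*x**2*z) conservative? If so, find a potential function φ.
Yes, F is conservative. φ = x**2*z**2 + 4*x - 5*exp(-y)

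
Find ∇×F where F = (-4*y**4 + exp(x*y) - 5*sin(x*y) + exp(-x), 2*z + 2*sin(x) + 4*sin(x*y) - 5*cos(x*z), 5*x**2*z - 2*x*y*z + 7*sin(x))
(-2*x*z - 5*x*sin(x*z) - 2, -10*x*z + 2*y*z - 7*cos(x), -x*exp(x*y) + 5*x*cos(x*y) + 16*y**3 + 4*y*cos(x*y) + 5*z*sin(x*z) + 2*cos(x))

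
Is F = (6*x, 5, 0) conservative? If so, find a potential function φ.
Yes, F is conservative. φ = 3*x**2 + 5*y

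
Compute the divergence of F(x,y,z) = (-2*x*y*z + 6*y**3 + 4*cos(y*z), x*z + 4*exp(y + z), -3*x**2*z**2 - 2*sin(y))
-6*x**2*z - 2*y*z + 4*exp(y + z)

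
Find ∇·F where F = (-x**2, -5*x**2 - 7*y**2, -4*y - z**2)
-2*x - 14*y - 2*z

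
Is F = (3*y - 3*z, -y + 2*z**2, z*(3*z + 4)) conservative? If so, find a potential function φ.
No, ∇×F = (-4*z, -3, -3) ≠ 0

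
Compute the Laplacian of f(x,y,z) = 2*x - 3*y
0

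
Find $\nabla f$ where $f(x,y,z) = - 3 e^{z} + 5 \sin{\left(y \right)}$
(0, 5*cos(y), -3*exp(z))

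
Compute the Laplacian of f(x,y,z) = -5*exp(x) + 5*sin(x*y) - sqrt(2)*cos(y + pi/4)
-5*x**2*sin(x*y) - 5*y**2*sin(x*y) - 5*exp(x) + sqrt(2)*cos(y + pi/4)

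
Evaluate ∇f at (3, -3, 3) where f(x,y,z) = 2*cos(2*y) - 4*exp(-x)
(4*exp(-3), 4*sin(6), 0)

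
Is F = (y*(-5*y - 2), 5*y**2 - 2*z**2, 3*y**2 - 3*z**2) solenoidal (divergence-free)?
No, ∇·F = 10*y - 6*z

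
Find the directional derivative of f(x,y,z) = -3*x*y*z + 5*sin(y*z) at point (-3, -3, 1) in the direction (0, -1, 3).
-sqrt(10)*(5*cos(3) + 9)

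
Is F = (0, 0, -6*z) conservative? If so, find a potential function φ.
Yes, F is conservative. φ = -3*z**2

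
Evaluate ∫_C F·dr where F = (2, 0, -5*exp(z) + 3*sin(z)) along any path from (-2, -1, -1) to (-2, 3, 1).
-10*sinh(1)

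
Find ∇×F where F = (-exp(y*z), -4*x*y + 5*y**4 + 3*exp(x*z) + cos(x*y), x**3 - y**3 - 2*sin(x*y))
(-3*x*exp(x*z) - 2*x*cos(x*y) - 3*y**2, -3*x**2 - y*exp(y*z) + 2*y*cos(x*y), -y*sin(x*y) - 4*y + 3*z*exp(x*z) + z*exp(y*z))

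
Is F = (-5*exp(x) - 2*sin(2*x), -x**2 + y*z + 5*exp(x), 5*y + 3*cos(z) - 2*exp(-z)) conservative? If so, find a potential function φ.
No, ∇×F = (5 - y, 0, -2*x + 5*exp(x)) ≠ 0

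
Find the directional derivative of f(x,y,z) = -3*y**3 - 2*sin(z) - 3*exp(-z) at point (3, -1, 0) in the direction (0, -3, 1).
14*sqrt(10)/5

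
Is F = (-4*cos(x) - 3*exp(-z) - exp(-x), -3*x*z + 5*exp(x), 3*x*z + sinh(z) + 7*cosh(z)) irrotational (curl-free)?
No, ∇×F = (3*x, -3*z + 3*exp(-z), -3*z + 5*exp(x))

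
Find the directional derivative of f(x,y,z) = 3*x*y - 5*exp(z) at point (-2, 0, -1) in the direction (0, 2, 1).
sqrt(5)*(-12*E - 5)*exp(-1)/5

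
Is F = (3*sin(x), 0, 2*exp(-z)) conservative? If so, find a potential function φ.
Yes, F is conservative. φ = -3*cos(x) - 2*exp(-z)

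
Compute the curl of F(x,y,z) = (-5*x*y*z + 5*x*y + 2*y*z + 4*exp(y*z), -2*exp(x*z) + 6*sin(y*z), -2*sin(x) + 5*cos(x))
(2*x*exp(x*z) - 6*y*cos(y*z), -5*x*y + 4*y*exp(y*z) + 2*y + 5*sin(x) + 2*cos(x), 5*x*z - 5*x - 2*z*exp(x*z) - 4*z*exp(y*z) - 2*z)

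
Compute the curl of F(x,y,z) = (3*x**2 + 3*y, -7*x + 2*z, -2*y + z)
(-4, 0, -10)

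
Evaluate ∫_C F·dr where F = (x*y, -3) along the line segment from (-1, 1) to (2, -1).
9/2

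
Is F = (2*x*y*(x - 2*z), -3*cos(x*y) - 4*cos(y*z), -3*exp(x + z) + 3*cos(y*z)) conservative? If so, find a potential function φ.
No, ∇×F = ((-4*y - 3*z)*sin(y*z), -4*x*y + 3*exp(x + z), -2*x*(x - 2*z) + 3*y*sin(x*y)) ≠ 0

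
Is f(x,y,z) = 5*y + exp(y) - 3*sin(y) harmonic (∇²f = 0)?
No, ∇²f = exp(y) + 3*sin(y)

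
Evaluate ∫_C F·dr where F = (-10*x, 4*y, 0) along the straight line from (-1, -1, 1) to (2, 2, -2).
-9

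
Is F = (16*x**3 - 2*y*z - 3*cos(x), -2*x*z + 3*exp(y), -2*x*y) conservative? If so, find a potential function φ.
Yes, F is conservative. φ = 4*x**4 - 2*x*y*z + 3*exp(y) - 3*sin(x)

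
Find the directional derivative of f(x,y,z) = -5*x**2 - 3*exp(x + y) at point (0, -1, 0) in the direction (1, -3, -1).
6*sqrt(11)*exp(-1)/11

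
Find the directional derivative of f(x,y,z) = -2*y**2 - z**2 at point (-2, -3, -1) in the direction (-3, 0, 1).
sqrt(10)/5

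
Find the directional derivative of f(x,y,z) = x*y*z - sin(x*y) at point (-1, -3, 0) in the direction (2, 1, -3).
sqrt(14)*(-9 + 7*cos(3))/14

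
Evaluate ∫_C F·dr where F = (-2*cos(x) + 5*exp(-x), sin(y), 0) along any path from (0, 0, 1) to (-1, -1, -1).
-5*E - cos(1) + 2*sin(1) + 6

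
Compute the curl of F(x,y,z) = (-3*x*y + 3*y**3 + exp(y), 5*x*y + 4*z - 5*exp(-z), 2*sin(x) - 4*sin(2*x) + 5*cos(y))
(-5*sin(y) - 4 - 5*exp(-z), -2*cos(x) + 8*cos(2*x), 3*x - 9*y**2 + 5*y - exp(y))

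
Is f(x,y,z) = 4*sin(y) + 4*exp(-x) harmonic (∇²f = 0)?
No, ∇²f = -4*sin(y) + 4*exp(-x)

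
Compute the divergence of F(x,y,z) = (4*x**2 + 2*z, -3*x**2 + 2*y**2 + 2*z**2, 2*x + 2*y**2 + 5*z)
8*x + 4*y + 5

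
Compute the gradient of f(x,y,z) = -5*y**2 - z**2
(0, -10*y, -2*z)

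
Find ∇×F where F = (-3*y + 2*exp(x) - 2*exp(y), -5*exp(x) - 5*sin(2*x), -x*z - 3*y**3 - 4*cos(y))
(-9*y**2 + 4*sin(y), z, -5*exp(x) + 2*exp(y) - 10*cos(2*x) + 3)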